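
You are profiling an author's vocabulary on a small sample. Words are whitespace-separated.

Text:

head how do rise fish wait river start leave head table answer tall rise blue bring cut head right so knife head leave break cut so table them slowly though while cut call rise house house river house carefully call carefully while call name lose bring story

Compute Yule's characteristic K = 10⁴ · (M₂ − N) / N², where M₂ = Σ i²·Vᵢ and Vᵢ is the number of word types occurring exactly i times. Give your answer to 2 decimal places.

226.35

Frequencies: head:4, rise:3, cut:3, call:3, house:3, river:2, leave:2, table:2, bring:2, so:2, while:2, carefully:2, how:1, do:1, fish:1, wait:1, start:1, answer:1, tall:1, blue:1, … (9 more, each freq 1)
N = 47. Frequency spectrum: V_1=17, V_2=7, V_3=4, V_4=1
M₂ = 1²·17 + 2²·7 + 3²·4 + 4²·1 = 97
K = 10000 × (97 − 47) / 47² = 226.35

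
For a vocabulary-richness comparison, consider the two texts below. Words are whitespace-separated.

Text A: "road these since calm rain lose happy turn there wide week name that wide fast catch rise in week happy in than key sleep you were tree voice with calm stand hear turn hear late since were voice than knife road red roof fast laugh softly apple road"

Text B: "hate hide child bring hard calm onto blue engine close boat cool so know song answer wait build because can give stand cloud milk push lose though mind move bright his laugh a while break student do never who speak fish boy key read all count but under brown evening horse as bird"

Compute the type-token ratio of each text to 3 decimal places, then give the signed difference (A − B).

TTR(A) = 34/48 = 0.708
TTR(B) = 53/53 = 1.000
Difference = 0.708 − 1.000 = -0.292

-0.292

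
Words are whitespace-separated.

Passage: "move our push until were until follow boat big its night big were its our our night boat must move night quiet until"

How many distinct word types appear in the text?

12

Distinct types: {big, boat, follow, its, move, must, night, our, push, quiet, until, were}
V = 12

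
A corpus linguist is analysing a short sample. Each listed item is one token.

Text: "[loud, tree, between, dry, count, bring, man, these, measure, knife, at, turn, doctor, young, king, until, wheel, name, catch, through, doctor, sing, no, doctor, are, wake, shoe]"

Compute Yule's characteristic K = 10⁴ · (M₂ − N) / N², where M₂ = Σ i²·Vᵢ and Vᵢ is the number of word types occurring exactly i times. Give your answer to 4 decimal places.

82.3045

Frequencies: doctor:3, loud:1, tree:1, between:1, dry:1, count:1, bring:1, man:1, these:1, measure:1, knife:1, at:1, turn:1, young:1, king:1, until:1, wheel:1, name:1, catch:1, through:1, … (5 more, each freq 1)
N = 27. Frequency spectrum: V_1=24, V_3=1
M₂ = 1²·24 + 3²·1 = 33
K = 10000 × (33 − 27) / 27² = 82.3045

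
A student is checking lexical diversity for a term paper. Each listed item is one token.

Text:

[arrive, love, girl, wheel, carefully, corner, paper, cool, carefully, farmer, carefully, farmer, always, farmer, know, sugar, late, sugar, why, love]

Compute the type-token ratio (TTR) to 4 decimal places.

0.7000

N = 20 tokens, V = 14 types.
TTR = V / N = 14 / 20 = 0.7000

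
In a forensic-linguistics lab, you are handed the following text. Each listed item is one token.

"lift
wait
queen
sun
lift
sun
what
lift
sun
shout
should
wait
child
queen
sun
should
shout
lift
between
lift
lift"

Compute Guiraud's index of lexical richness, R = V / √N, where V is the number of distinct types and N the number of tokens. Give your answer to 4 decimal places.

1.9640

N = 21, V = 9.
√N = 4.582576
R = 9 / 4.582576 = 1.9640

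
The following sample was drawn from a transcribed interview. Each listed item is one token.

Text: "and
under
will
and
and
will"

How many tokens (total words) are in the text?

6

Tokens: and, under, will, and, and, will
N = 6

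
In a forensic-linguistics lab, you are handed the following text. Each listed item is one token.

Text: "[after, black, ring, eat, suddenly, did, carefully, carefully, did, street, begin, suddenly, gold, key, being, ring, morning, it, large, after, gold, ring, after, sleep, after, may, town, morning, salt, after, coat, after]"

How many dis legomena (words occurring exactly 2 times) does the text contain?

5

Frequencies: after:6, ring:3, suddenly:2, did:2, carefully:2, gold:2, morning:2, black:1, eat:1, street:1, begin:1, key:1, being:1, it:1, large:1, sleep:1, may:1, town:1, salt:1, coat:1
Words with frequency 2: carefully, did, gold, morning, suddenly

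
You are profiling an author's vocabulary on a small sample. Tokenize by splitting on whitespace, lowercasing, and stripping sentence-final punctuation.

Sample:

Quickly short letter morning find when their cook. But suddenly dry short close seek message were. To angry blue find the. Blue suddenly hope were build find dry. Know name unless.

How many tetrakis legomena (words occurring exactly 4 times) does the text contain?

Frequencies: find:3, short:2, suddenly:2, dry:2, were:2, blue:2, quickly:1, letter:1, morning:1, when:1, their:1, cook:1, but:1, close:1, seek:1, message:1, to:1, angry:1, the:1, hope:1, … (4 more, each freq 1)
Words with frequency 4: (none)

0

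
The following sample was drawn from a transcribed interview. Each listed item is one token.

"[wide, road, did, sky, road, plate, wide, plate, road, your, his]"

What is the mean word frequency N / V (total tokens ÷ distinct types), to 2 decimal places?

1.57

N = 11 tokens, V = 7 types.
Mean frequency = N / V = 11 / 7 = 1.57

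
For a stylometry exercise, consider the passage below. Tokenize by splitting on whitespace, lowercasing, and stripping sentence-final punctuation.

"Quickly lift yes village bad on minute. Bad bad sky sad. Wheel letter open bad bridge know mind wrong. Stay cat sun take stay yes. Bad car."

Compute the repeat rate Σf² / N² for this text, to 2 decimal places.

0.07

Frequencies: bad:5, yes:2, stay:2, quickly:1, lift:1, village:1, on:1, minute:1, sky:1, sad:1, wheel:1, letter:1, open:1, bridge:1, know:1, mind:1, wrong:1, cat:1, sun:1, take:1, … (1 more, each freq 1)
Σf² = 51; N² = 729
Repeat rate = 51 / 729 = 0.07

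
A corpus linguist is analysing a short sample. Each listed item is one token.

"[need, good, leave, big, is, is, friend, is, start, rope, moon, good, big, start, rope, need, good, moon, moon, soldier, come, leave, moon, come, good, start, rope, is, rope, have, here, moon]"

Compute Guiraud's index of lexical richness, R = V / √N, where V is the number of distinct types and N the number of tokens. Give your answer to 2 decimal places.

2.30

N = 32, V = 13.
√N = 5.656854
R = 13 / 5.656854 = 2.30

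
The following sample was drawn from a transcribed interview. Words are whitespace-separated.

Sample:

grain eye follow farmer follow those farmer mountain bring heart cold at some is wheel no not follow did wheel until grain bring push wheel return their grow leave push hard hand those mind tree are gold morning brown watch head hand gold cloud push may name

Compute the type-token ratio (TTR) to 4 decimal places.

0.7447

N = 47 tokens, V = 35 types.
TTR = V / N = 35 / 47 = 0.7447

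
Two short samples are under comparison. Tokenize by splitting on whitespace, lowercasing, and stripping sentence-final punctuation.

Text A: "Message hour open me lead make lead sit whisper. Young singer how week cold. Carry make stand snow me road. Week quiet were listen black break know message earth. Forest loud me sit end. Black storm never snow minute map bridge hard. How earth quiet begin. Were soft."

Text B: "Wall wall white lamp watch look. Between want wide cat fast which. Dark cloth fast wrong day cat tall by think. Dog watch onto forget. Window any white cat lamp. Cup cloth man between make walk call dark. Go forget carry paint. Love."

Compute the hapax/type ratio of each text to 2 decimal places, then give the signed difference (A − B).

-0.03

A: hapax=23, V=35, ratio=0.66
B: hapax=22, V=32, ratio=0.69
Difference = 0.66 − 0.69 = -0.03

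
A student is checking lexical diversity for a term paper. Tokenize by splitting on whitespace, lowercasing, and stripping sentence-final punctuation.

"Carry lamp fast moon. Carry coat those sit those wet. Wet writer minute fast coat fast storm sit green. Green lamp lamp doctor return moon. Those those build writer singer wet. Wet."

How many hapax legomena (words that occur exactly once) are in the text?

Frequencies: those:4, wet:4, lamp:3, fast:3, carry:2, moon:2, coat:2, sit:2, writer:2, green:2, minute:1, storm:1, doctor:1, return:1, build:1, singer:1
Hapax (freq=1): build, doctor, minute, return, singer, storm

6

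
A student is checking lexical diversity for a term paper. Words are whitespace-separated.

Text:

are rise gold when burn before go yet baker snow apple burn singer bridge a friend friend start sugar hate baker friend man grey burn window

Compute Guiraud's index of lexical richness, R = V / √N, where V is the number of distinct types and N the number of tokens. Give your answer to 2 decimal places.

N = 26, V = 21.
√N = 5.099020
R = 21 / 5.099020 = 4.12

4.12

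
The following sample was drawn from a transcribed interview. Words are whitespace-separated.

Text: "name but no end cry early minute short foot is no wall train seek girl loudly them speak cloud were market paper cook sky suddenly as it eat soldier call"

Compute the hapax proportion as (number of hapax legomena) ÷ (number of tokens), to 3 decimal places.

0.933

Frequencies: no:2, name:1, but:1, end:1, cry:1, early:1, minute:1, short:1, foot:1, is:1, wall:1, train:1, seek:1, girl:1, loudly:1, them:1, speak:1, cloud:1, were:1, market:1, … (9 more, each freq 1)
Hapax count = 28; token count = 30.
Ratio = 28 / 30 = 0.933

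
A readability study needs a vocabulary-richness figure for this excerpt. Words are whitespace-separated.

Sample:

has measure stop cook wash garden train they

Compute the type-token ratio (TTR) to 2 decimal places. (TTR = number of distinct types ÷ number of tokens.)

N = 8 tokens, V = 8 types.
TTR = V / N = 8 / 8 = 1.00

1.00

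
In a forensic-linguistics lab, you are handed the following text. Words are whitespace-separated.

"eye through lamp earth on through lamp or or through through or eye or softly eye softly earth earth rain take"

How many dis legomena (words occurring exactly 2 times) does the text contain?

2

Frequencies: through:4, or:4, eye:3, earth:3, lamp:2, softly:2, on:1, rain:1, take:1
Words with frequency 2: lamp, softly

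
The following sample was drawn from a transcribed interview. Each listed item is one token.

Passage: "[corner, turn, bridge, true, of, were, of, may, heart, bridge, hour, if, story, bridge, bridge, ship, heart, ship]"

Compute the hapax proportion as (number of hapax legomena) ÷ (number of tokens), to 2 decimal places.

Frequencies: bridge:4, of:2, heart:2, ship:2, corner:1, turn:1, true:1, were:1, may:1, hour:1, if:1, story:1
Hapax count = 8; token count = 18.
Ratio = 8 / 18 = 0.44

0.44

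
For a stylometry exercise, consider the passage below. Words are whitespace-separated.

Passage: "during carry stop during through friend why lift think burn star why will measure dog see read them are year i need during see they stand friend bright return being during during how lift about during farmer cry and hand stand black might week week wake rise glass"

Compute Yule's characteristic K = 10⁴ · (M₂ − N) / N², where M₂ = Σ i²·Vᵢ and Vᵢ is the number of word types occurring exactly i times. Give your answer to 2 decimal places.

Frequencies: during:6, friend:2, why:2, lift:2, see:2, stand:2, week:2, carry:1, stop:1, through:1, think:1, burn:1, star:1, will:1, measure:1, dog:1, read:1, them:1, are:1, year:1, … (17 more, each freq 1)
N = 48. Frequency spectrum: V_1=30, V_2=6, V_6=1
M₂ = 1²·30 + 2²·6 + 6²·1 = 90
K = 10000 × (90 − 48) / 48² = 182.29

182.29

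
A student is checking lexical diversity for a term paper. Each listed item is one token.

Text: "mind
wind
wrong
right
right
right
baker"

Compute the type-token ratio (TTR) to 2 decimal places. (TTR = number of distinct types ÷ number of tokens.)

N = 7 tokens, V = 5 types.
TTR = V / N = 5 / 7 = 0.71

0.71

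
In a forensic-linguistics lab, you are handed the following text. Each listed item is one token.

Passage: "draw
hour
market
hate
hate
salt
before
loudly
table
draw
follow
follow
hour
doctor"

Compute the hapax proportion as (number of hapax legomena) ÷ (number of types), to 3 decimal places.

Frequencies: draw:2, hour:2, hate:2, follow:2, market:1, salt:1, before:1, loudly:1, table:1, doctor:1
Hapax count = 6; type count = 10.
Ratio = 6 / 10 = 0.600

0.600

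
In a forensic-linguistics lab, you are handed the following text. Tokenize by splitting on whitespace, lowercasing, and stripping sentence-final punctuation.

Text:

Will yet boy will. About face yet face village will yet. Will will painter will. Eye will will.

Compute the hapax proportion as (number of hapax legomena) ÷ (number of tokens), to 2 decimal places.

Frequencies: will:8, yet:3, face:2, boy:1, about:1, village:1, painter:1, eye:1
Hapax count = 5; token count = 18.
Ratio = 5 / 18 = 0.28

0.28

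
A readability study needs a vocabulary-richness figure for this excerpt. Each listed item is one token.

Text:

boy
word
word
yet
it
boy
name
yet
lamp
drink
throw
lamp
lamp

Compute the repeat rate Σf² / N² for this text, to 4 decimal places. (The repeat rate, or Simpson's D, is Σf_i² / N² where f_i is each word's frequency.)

0.1479

Frequencies: lamp:3, boy:2, word:2, yet:2, it:1, name:1, drink:1, throw:1
Σf² = 25; N² = 169
Repeat rate = 25 / 169 = 0.1479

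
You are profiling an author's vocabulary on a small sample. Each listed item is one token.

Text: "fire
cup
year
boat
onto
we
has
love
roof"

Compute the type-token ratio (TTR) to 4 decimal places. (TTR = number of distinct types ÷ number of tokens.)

1.0000

N = 9 tokens, V = 9 types.
TTR = V / N = 9 / 9 = 1.0000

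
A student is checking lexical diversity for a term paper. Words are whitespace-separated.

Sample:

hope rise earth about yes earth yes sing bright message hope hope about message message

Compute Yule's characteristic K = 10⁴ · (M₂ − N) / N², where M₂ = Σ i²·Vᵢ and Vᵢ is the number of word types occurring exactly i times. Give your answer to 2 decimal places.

Frequencies: hope:3, message:3, earth:2, about:2, yes:2, rise:1, sing:1, bright:1
N = 15. Frequency spectrum: V_1=3, V_2=3, V_3=2
M₂ = 1²·3 + 2²·3 + 3²·2 = 33
K = 10000 × (33 − 15) / 15² = 800.00

800.00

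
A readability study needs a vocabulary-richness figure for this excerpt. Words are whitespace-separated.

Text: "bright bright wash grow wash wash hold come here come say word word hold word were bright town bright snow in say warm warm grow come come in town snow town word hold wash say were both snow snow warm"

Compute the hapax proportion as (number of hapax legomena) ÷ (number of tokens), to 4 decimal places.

Frequencies: bright:4, wash:4, come:4, word:4, snow:4, hold:3, say:3, town:3, warm:3, grow:2, were:2, in:2, here:1, both:1
Hapax count = 2; token count = 40.
Ratio = 2 / 40 = 0.0500

0.0500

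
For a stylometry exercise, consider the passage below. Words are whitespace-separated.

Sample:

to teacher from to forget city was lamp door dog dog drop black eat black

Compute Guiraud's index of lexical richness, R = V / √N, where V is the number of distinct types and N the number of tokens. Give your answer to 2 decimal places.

N = 15, V = 12.
√N = 3.872983
R = 12 / 3.872983 = 3.10

3.10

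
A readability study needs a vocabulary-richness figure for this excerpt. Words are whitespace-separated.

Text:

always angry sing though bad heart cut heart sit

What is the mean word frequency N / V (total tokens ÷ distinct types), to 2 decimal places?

1.13

N = 9 tokens, V = 8 types.
Mean frequency = N / V = 9 / 8 = 1.13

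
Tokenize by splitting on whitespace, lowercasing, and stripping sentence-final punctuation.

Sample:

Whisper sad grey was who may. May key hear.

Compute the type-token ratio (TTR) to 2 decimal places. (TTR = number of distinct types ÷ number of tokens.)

N = 9 tokens, V = 8 types.
TTR = V / N = 8 / 9 = 0.89

0.89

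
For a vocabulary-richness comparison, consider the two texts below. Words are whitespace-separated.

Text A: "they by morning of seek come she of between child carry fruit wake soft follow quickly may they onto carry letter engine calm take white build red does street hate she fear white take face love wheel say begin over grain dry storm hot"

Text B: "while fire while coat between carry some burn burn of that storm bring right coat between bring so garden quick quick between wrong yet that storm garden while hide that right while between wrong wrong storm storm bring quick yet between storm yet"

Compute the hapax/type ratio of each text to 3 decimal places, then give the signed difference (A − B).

0.509

A: hapax=32, V=38, ratio=0.842
B: hapax=6, V=18, ratio=0.333
Difference = 0.842 − 0.333 = 0.509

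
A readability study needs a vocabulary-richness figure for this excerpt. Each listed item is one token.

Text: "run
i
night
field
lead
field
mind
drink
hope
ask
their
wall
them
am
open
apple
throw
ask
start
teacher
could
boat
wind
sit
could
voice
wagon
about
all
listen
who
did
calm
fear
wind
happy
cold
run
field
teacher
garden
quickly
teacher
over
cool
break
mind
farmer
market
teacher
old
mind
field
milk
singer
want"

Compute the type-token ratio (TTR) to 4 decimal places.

N = 56 tokens, V = 44 types.
TTR = V / N = 44 / 56 = 0.7857

0.7857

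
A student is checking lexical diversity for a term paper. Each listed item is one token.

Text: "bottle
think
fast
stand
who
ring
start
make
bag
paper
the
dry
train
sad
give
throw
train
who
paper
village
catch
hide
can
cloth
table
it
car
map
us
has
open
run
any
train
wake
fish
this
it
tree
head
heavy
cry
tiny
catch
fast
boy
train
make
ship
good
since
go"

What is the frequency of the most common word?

Frequencies: train:4, fast:2, who:2, make:2, paper:2, catch:2, it:2, bottle:1, think:1, stand:1, ring:1, start:1, bag:1, the:1, dry:1, sad:1, give:1, throw:1, village:1, hide:1, … (23 more, each freq 1)
Most common: 'train' with frequency 4.

4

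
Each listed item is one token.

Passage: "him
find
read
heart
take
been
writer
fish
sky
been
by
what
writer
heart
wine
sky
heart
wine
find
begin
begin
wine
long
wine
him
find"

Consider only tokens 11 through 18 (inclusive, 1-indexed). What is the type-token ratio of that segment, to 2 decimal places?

0.75

Segment tokens 11–18: by, what, writer, heart, wine, sky, heart, wine
Segment N = 8, segment V = 6.
TTR = 6 / 8 = 0.75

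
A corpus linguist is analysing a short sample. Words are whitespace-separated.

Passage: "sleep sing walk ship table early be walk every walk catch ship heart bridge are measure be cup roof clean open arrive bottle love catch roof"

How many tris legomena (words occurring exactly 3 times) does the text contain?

Frequencies: walk:3, ship:2, be:2, catch:2, roof:2, sleep:1, sing:1, table:1, early:1, every:1, heart:1, bridge:1, are:1, measure:1, cup:1, clean:1, open:1, arrive:1, bottle:1, love:1
Words with frequency 3: walk

1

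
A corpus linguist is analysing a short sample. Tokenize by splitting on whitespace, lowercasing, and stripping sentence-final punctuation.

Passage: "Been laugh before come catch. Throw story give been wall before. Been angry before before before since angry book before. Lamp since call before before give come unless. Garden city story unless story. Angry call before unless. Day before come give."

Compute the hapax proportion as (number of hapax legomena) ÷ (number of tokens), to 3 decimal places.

0.220

Frequencies: before:10, been:3, come:3, story:3, give:3, angry:3, unless:3, since:2, call:2, laugh:1, catch:1, throw:1, wall:1, book:1, lamp:1, garden:1, city:1, day:1
Hapax count = 9; token count = 41.
Ratio = 9 / 41 = 0.220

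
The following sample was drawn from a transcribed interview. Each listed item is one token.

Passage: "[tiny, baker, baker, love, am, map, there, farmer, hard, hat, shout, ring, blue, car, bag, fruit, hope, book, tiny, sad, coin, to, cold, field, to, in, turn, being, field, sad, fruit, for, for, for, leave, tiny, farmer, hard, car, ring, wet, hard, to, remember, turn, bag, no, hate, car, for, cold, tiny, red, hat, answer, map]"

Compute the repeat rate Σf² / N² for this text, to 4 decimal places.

Frequencies: tiny:4, for:4, hard:3, car:3, to:3, baker:2, map:2, farmer:2, hat:2, ring:2, bag:2, fruit:2, sad:2, cold:2, field:2, turn:2, love:1, am:1, there:1, shout:1, … (13 more, each freq 1)
Σf² = 120; N² = 3136
Repeat rate = 120 / 3136 = 0.0383

0.0383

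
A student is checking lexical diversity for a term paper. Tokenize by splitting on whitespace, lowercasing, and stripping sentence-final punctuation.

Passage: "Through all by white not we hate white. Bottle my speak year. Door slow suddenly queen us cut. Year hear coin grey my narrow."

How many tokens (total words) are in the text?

24

Tokens: through, all, by, white, not, we, hate, white, bottle, my, speak, year, door, slow, suddenly, queen, us, cut, year, hear, coin, grey, my, narrow
N = 24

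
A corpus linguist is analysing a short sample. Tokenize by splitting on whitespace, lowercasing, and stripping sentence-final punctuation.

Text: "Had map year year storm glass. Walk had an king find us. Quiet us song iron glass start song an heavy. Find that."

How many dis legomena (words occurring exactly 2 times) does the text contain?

Frequencies: had:2, year:2, glass:2, an:2, find:2, us:2, song:2, map:1, storm:1, walk:1, king:1, quiet:1, iron:1, start:1, heavy:1, that:1
Words with frequency 2: an, find, glass, had, song, us, year

7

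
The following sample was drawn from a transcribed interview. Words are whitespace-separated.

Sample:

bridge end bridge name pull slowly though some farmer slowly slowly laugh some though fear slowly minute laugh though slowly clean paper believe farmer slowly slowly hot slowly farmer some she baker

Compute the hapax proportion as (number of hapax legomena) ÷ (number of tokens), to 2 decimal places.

Frequencies: slowly:8, though:3, some:3, farmer:3, bridge:2, laugh:2, end:1, name:1, pull:1, fear:1, minute:1, clean:1, paper:1, believe:1, hot:1, she:1, baker:1
Hapax count = 11; token count = 32.
Ratio = 11 / 32 = 0.34

0.34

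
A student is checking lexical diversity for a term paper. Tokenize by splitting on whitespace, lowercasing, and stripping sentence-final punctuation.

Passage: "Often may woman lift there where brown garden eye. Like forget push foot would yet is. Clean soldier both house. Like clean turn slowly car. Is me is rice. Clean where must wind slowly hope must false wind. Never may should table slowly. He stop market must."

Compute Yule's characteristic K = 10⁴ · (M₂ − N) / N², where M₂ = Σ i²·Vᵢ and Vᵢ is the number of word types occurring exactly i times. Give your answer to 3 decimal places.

144.862

Frequencies: is:3, clean:3, slowly:3, must:3, may:2, where:2, like:2, wind:2, often:1, woman:1, lift:1, there:1, brown:1, garden:1, eye:1, forget:1, push:1, foot:1, would:1, yet:1, … (15 more, each freq 1)
N = 47. Frequency spectrum: V_1=27, V_2=4, V_3=4
M₂ = 1²·27 + 2²·4 + 3²·4 = 79
K = 10000 × (79 − 47) / 47² = 144.862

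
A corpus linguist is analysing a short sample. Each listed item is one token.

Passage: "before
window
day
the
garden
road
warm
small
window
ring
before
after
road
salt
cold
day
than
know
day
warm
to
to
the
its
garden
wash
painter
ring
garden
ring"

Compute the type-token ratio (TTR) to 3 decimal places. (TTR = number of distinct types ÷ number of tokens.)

0.600

N = 30 tokens, V = 18 types.
TTR = V / N = 18 / 30 = 0.600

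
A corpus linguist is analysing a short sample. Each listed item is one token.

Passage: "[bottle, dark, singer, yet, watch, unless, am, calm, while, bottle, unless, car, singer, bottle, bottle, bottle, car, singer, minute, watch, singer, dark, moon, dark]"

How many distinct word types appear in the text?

12

Distinct types: {am, bottle, calm, car, dark, minute, moon, singer, unless, watch, while, yet}
V = 12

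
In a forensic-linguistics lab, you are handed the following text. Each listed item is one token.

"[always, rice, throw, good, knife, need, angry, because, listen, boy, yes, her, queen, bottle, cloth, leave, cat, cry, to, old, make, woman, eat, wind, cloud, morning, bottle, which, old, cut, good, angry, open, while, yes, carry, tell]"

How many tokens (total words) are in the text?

Tokens: always, rice, throw, good, knife, need, angry, because, listen, boy, yes, her, queen, bottle, cloth, leave, cat, cry, to, old, make, woman, eat, wind, cloud, morning, bottle, which, old, cut, good, angry, open, while, yes, carry, tell
N = 37

37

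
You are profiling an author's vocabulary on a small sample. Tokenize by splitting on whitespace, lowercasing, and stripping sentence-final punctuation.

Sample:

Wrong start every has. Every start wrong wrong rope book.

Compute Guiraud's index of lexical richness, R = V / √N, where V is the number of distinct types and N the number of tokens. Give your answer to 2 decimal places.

N = 10, V = 6.
√N = 3.162278
R = 6 / 3.162278 = 1.90

1.90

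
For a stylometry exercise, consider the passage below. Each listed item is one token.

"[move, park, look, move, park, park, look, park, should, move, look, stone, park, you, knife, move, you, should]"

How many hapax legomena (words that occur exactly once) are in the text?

Frequencies: park:5, move:4, look:3, should:2, you:2, stone:1, knife:1
Hapax (freq=1): knife, stone

2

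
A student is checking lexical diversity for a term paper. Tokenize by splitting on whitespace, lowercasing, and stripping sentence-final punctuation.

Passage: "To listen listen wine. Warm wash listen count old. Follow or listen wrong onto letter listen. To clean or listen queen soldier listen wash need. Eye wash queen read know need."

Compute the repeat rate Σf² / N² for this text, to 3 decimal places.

0.091

Frequencies: listen:7, wash:3, to:2, or:2, queen:2, need:2, wine:1, warm:1, count:1, old:1, follow:1, wrong:1, onto:1, letter:1, clean:1, soldier:1, eye:1, read:1, know:1
Σf² = 87; N² = 961
Repeat rate = 87 / 961 = 0.091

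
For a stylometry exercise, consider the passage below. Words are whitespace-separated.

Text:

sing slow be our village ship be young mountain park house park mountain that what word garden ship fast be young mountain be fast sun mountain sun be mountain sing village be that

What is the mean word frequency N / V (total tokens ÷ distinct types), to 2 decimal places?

2.06

N = 33 tokens, V = 16 types.
Mean frequency = N / V = 33 / 16 = 2.06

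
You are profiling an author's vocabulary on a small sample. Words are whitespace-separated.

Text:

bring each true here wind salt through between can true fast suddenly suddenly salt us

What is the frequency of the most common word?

Frequencies: true:2, salt:2, suddenly:2, bring:1, each:1, here:1, wind:1, through:1, between:1, can:1, fast:1, us:1
Most common: 'true' with frequency 2.

2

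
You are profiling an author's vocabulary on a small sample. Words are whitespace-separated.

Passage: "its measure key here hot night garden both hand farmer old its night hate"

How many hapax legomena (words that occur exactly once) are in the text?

10

Frequencies: its:2, night:2, measure:1, key:1, here:1, hot:1, garden:1, both:1, hand:1, farmer:1, old:1, hate:1
Hapax (freq=1): both, farmer, garden, hand, hate, here, hot, key, measure, old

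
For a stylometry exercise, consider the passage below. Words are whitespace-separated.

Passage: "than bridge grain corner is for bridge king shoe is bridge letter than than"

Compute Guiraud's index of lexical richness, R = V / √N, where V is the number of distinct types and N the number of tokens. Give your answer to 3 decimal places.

N = 14, V = 9.
√N = 3.741657
R = 9 / 3.741657 = 2.405

2.405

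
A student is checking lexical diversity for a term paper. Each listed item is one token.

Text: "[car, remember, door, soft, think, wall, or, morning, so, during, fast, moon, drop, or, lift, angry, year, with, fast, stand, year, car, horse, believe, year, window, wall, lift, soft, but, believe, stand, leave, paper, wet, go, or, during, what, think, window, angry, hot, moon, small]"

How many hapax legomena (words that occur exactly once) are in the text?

Frequencies: or:3, year:3, car:2, soft:2, think:2, wall:2, during:2, fast:2, moon:2, lift:2, angry:2, stand:2, believe:2, window:2, remember:1, door:1, morning:1, so:1, drop:1, with:1, … (9 more, each freq 1)
Hapax (freq=1): but, door, drop, go, horse, hot, leave, morning, paper, remember, small, so, wet, what, with

15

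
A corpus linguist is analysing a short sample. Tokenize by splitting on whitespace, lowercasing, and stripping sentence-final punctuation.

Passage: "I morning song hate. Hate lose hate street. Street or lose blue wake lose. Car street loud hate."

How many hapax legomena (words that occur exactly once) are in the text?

8

Frequencies: hate:4, lose:3, street:3, i:1, morning:1, song:1, or:1, blue:1, wake:1, car:1, loud:1
Hapax (freq=1): blue, car, i, loud, morning, or, song, wake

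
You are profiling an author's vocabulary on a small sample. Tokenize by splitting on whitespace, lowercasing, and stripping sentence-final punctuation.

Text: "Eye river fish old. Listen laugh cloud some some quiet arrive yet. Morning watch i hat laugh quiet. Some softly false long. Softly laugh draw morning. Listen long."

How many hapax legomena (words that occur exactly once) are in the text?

12

Frequencies: laugh:3, some:3, listen:2, quiet:2, morning:2, softly:2, long:2, eye:1, river:1, fish:1, old:1, cloud:1, arrive:1, yet:1, watch:1, i:1, hat:1, false:1, draw:1
Hapax (freq=1): arrive, cloud, draw, eye, false, fish, hat, i, old, river, watch, yet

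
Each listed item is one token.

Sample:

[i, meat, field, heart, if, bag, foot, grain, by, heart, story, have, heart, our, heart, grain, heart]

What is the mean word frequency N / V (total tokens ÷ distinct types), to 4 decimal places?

1.4167

N = 17 tokens, V = 12 types.
Mean frequency = N / V = 17 / 12 = 1.4167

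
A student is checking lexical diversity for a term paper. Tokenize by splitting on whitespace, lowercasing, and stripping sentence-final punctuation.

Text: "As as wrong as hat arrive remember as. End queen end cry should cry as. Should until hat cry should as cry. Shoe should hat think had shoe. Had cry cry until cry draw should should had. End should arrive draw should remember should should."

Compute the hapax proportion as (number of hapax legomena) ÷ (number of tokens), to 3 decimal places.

0.067

Frequencies: should:10, cry:7, as:6, hat:3, end:3, had:3, arrive:2, remember:2, until:2, shoe:2, draw:2, wrong:1, queen:1, think:1
Hapax count = 3; token count = 45.
Ratio = 3 / 45 = 0.067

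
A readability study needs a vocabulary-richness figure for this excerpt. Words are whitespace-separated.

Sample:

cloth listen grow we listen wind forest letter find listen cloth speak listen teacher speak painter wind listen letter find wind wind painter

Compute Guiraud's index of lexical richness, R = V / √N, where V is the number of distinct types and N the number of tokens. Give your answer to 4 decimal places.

N = 23, V = 11.
√N = 4.795832
R = 11 / 4.795832 = 2.2937

2.2937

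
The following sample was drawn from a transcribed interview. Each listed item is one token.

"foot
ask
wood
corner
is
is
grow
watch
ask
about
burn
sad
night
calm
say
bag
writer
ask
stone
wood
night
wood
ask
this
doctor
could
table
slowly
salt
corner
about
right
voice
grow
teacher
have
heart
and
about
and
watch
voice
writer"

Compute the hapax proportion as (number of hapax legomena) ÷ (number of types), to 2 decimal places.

Frequencies: ask:4, wood:3, about:3, corner:2, is:2, grow:2, watch:2, night:2, writer:2, voice:2, and:2, foot:1, burn:1, sad:1, calm:1, say:1, bag:1, stone:1, this:1, doctor:1, … (8 more, each freq 1)
Hapax count = 17; type count = 28.
Ratio = 17 / 28 = 0.61

0.61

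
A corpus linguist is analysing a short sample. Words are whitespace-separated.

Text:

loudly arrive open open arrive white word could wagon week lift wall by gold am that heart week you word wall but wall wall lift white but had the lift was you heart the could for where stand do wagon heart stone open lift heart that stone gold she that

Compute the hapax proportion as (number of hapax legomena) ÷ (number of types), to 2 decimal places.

0.38

Frequencies: lift:4, wall:4, heart:4, open:3, that:3, arrive:2, white:2, word:2, could:2, wagon:2, week:2, gold:2, you:2, but:2, the:2, stone:2, loudly:1, by:1, am:1, had:1, … (6 more, each freq 1)
Hapax count = 10; type count = 26.
Ratio = 10 / 26 = 0.38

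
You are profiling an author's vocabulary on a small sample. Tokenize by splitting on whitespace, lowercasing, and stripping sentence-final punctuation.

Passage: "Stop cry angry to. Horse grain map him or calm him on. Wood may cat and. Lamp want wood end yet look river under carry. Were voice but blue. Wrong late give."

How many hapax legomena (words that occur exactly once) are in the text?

Frequencies: him:2, wood:2, stop:1, cry:1, angry:1, to:1, horse:1, grain:1, map:1, or:1, calm:1, on:1, may:1, cat:1, and:1, lamp:1, want:1, end:1, yet:1, look:1, … (10 more, each freq 1)
Hapax (freq=1): and, angry, blue, but, calm, carry, cat, cry, end, give, grain, horse, lamp, late, look, map, may, on, or, river, stop, to, under, voice, want, were, wrong, yet

28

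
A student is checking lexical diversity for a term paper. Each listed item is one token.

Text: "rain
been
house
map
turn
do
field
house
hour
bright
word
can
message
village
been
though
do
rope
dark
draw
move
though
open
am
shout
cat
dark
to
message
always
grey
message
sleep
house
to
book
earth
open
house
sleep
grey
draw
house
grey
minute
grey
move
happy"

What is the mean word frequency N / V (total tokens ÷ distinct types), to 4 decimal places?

1.6000

N = 48 tokens, V = 30 types.
Mean frequency = N / V = 48 / 30 = 1.6000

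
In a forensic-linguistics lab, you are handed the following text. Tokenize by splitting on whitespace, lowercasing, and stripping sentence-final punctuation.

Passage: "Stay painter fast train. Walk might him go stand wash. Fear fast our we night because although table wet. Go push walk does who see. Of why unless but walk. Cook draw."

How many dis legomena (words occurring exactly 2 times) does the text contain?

2

Frequencies: walk:3, fast:2, go:2, stay:1, painter:1, train:1, might:1, him:1, stand:1, wash:1, fear:1, our:1, we:1, night:1, because:1, although:1, table:1, wet:1, push:1, does:1, … (8 more, each freq 1)
Words with frequency 2: fast, go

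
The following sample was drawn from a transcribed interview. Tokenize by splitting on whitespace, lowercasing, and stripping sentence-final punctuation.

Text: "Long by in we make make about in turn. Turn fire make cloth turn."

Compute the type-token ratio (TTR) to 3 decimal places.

N = 14 tokens, V = 9 types.
TTR = V / N = 9 / 14 = 0.643

0.643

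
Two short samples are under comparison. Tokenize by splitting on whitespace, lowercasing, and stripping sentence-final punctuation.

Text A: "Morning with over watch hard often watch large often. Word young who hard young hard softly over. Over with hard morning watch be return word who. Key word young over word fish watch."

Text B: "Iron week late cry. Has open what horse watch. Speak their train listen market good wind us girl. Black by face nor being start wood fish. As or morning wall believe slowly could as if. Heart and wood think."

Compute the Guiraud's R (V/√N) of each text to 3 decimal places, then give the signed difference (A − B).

A: V=15, N=33, R=2.611
B: V=37, N=39, R=5.925
Difference = 2.611 − 5.925 = -3.314

-3.314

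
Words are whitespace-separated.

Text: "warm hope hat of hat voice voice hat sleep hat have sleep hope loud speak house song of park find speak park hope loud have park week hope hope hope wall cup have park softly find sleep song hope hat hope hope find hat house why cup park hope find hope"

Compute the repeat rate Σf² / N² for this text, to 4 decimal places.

0.0957

Frequencies: hope:11, hat:6, park:5, find:4, sleep:3, have:3, of:2, voice:2, loud:2, speak:2, house:2, song:2, cup:2, warm:1, week:1, wall:1, softly:1, why:1
Σf² = 249; N² = 2601
Repeat rate = 249 / 2601 = 0.0957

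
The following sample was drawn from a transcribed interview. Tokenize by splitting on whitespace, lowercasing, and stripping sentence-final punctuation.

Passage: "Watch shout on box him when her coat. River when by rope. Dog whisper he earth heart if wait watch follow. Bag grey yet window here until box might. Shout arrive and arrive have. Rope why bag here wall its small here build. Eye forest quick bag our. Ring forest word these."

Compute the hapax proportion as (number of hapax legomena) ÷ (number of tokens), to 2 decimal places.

0.62

Frequencies: bag:3, here:3, watch:2, shout:2, box:2, when:2, rope:2, arrive:2, forest:2, on:1, him:1, her:1, coat:1, river:1, by:1, dog:1, whisper:1, he:1, earth:1, heart:1, … (21 more, each freq 1)
Hapax count = 32; token count = 52.
Ratio = 32 / 52 = 0.62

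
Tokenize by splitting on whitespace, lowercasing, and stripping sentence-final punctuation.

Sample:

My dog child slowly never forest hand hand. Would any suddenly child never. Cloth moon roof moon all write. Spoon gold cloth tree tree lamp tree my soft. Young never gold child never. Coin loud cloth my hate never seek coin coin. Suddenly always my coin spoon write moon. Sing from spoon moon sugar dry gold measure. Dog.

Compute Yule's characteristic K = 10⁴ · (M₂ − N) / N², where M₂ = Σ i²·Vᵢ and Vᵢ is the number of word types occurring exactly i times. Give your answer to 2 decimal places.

279.43

Frequencies: never:5, my:4, moon:4, coin:4, child:3, cloth:3, spoon:3, gold:3, tree:3, dog:2, hand:2, suddenly:2, write:2, slowly:1, forest:1, would:1, any:1, roof:1, all:1, lamp:1, … (11 more, each freq 1)
N = 58. Frequency spectrum: V_1=18, V_2=4, V_3=5, V_4=3, V_5=1
M₂ = 1²·18 + 2²·4 + 3²·5 + 4²·3 + 5²·1 = 152
K = 10000 × (152 − 58) / 58² = 279.43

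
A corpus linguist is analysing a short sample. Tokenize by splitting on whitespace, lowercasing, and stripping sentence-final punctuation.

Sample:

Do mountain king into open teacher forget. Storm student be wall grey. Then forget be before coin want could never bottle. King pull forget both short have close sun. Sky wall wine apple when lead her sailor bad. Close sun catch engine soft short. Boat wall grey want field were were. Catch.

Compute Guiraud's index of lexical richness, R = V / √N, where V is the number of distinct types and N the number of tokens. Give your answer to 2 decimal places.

5.41

N = 52, V = 39.
√N = 7.211103
R = 39 / 7.211103 = 5.41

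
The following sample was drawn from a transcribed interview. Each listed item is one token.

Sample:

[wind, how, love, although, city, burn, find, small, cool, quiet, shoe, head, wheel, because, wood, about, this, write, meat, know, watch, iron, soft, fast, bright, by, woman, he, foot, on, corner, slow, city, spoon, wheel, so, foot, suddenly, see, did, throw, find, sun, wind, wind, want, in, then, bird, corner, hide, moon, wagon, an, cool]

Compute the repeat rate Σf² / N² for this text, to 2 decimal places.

0.02

Frequencies: wind:3, city:2, find:2, cool:2, wheel:2, foot:2, corner:2, how:1, love:1, although:1, burn:1, small:1, quiet:1, shoe:1, head:1, because:1, wood:1, about:1, this:1, write:1, … (27 more, each freq 1)
Σf² = 73; N² = 3025
Repeat rate = 73 / 3025 = 0.02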